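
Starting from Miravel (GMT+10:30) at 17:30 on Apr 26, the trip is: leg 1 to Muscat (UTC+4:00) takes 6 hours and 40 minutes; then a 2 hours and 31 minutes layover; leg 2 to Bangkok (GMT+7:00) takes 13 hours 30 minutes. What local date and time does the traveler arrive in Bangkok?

Convert departure to UTC: 17:30 − 10:30 = 07:00 UTC on Apr 26.
Add 6 hours 40 minutes leg 1 → 13:40 UTC.
Add 2 hours 31 minutes layover in Muscat → 16:11 UTC.
Add 13 hours 30 minutes leg 2 → 05:41 UTC (Apr 27).
Bangkok is UTC+7:00, so local arrival = 05:41 + 7:00 = 12:41 on Apr 27.

12:41 on April 27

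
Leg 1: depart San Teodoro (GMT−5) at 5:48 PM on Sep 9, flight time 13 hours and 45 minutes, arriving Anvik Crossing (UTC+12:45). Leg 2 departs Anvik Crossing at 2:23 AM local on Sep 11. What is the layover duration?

1 hour 5 minutes

Convert departure to UTC: 5:48 PM + 5:00 = 10:48 PM UTC on Sep 9.
Add 13 hours and 45 minutes flight time → 12:33 PM UTC (Sep 10).
Anvik Crossing is UTC+12:45, so local arrival = 12:33 PM + 12:45 = 1:18 AM on Sep 11.
Layover = 2:23 AM − 1:18 AM = 1 hour 5 minutes.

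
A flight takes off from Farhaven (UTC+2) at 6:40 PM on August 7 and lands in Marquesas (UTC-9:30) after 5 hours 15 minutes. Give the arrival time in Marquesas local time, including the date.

Convert departure to UTC: 6:40 PM − 2:00 = 4:40 PM UTC on Aug 7.
Add 5 hours 15 minutes travel time → 9:55 PM UTC.
Marquesas is UTC−9:30, so local arrival = 9:55 PM − 9:30 = 12:25 PM on Aug 7.

12:25 PM on August 7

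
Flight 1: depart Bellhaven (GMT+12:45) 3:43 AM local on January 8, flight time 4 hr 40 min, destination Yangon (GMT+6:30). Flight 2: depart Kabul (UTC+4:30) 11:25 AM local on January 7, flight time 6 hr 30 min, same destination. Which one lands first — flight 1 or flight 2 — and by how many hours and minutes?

Flight 1 in UTC: 3:43 AM − 12:45 = 2:58 PM on Jan 7.
+4 hours 40 minutes → arrive 7:38 PM UTC on Jan 7.
Flight 2 in UTC: 11:25 AM − 4:30 = 6:55 AM on Jan 7.
+6 hours and 30 minutes → arrive 1:25 PM UTC on Jan 7.
Flight 2 lands earlier by 6 hours 13 minutes.

the second, by 6 hours 13 minutes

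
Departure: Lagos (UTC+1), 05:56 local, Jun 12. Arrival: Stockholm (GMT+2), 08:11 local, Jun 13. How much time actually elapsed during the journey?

25 hours 15 minutes

Stockholm is 1:00 ahead of Lagos.
Clock-face elapsed time (ignoring zones) is 26 hours 15 minutes.
Actual elapsed = 26 hours 15 minutes − 1:00 = 25 hours 15 minutes.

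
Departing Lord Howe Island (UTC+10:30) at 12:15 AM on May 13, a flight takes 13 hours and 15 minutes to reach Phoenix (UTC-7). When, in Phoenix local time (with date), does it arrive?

8:00 PM on May 12

Phoenix is 17:30 behind Lord Howe Island.
After 13 hours and 15 minutes it is 1:30 PM in Lord Howe Island.
Shift by the zone difference: 1:30 PM − 17:30 = 8:00 PM on May 12 in Phoenix.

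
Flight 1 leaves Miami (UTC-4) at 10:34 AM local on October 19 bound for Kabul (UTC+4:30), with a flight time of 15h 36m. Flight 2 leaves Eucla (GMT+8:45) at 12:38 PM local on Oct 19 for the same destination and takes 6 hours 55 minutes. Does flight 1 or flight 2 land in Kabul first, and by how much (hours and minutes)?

the second, by 19 hours 22 minutes

Flight 1 in UTC: 10:34 AM + 4:00 = 2:34 PM on Oct 19.
+15 hours and 36 minutes → arrive 6:10 AM UTC on Oct 20.
Flight 2 in UTC: 12:38 PM − 8:45 = 3:53 AM on Oct 19.
+6 hours 55 minutes → arrive 10:48 AM UTC on Oct 19.
Flight 2 lands earlier by 19 hours 22 minutes.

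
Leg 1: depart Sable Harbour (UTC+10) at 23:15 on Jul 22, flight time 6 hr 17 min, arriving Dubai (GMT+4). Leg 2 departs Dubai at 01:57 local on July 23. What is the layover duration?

2 hours 25 minutes

Convert departure to UTC: 23:15 − 10:00 = 13:15 UTC on Jul 22.
Add 6 hours 17 minutes flight time → 19:32 UTC.
Dubai is UTC+4:00, so local arrival = 19:32 + 4:00 = 23:32 on Jul 22.
Layover = 01:57 − 23:32 (+1 day) = 2 hours 25 minutes.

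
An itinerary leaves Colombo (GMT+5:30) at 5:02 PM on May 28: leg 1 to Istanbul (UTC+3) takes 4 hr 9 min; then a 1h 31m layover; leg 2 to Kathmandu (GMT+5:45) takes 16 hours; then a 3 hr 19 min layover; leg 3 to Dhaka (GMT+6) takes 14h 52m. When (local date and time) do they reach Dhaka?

9:23 AM on May 30

Convert departure to UTC: 5:02 PM − 5:30 = 11:32 AM UTC on May 28.
Add 4 hours 9 minutes leg 1 → 3:41 PM UTC.
Add 1 hour and 31 minutes layover in Istanbul → 5:12 PM UTC.
Add 16 hours leg 2 → 9:12 AM UTC (May 29).
Add 3 hours 19 minutes layover in Kathmandu → 12:31 PM UTC.
Add 14 hours and 52 minutes leg 3 → 3:23 AM UTC (May 30).
Dhaka is UTC+6:00, so local arrival = 3:23 AM + 6:00 = 9:23 AM on May 30.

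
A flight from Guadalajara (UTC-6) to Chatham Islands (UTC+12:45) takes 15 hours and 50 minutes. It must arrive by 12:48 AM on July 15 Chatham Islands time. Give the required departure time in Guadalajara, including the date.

2:13 PM on July 13

Target arrival in UTC: 12:48 AM − 12:45 = 12:03 PM on Jul 14.
Subtract 15 hours 50 minutes → departure 8:13 PM UTC on Jul 13.
Guadalajara is UTC−6:00: 8:13 PM − 6:00 = 2:13 PM on Jul 13.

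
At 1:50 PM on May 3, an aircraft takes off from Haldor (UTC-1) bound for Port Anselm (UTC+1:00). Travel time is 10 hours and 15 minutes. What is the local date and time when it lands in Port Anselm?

Convert departure to UTC: 1:50 PM + 1:00 = 2:50 PM UTC on May 3.
Add 10 hours and 15 minutes travel time → 1:05 AM UTC (May 4).
Port Anselm is UTC+1:00, so local arrival = 1:05 AM + 1:00 = 2:05 AM on May 4.

2:05 AM on May 4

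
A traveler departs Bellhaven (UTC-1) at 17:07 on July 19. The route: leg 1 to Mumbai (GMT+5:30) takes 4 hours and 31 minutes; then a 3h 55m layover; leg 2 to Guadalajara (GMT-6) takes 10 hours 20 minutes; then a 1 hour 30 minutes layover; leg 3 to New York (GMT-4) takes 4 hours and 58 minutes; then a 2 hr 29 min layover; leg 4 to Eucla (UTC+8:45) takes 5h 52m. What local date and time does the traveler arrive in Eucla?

Convert departure to UTC: 17:07 + 1:00 = 18:07 UTC on Jul 19.
Add 4 hours 31 minutes leg 1 → 22:38 UTC.
Add 3 hours and 55 minutes layover in Mumbai → 02:33 UTC (Jul 20).
Add 10 hours 20 minutes leg 2 → 12:53 UTC.
Add 1 hour 30 minutes layover in Guadalajara → 14:23 UTC.
Add 4 hours 58 minutes leg 3 → 19:21 UTC.
Add 2 hours 29 minutes layover in New York → 21:50 UTC.
Add 5 hours and 52 minutes leg 4 → 03:42 UTC (Jul 21).
Eucla is UTC+8:45, so local arrival = 03:42 + 8:45 = 12:27 on Jul 21.

12:27 on Jul 21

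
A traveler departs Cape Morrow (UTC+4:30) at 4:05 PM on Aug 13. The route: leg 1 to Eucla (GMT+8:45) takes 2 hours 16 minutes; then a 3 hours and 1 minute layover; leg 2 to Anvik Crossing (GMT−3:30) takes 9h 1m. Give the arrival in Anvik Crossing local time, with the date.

Convert departure to UTC: 4:05 PM − 4:30 = 11:35 AM UTC on Aug 13.
Add 2 hours 16 minutes leg 1 → 1:51 PM UTC.
Add 3 hours and 1 minute layover in Eucla → 4:52 PM UTC.
Add 9 hours and 1 minute leg 2 → 1:53 AM UTC (Aug 14).
Anvik Crossing is UTC−3:30, so local arrival = 1:53 AM − 3:30 = 10:23 PM on Aug 13.

10:23 PM on Aug 13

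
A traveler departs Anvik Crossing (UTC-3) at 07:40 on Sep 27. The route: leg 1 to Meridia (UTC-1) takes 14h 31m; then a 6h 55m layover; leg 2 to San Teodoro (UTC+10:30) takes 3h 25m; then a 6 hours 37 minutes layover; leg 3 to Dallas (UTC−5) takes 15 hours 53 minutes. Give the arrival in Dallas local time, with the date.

Convert departure to UTC: 07:40 + 3:00 = 10:40 UTC on Sep 27.
Add 14 hours and 31 minutes leg 1 → 01:11 UTC (Sep 28).
Add 6 hours and 55 minutes layover in Meridia → 08:06 UTC.
Add 3 hours and 25 minutes leg 2 → 11:31 UTC.
Add 6 hours 37 minutes layover in San Teodoro → 18:08 UTC.
Add 15 hours and 53 minutes leg 3 → 10:01 UTC (Sep 29).
Dallas is UTC−5:00, so local arrival = 10:01 − 5:00 = 05:01 on Sep 29.

05:01 on September 29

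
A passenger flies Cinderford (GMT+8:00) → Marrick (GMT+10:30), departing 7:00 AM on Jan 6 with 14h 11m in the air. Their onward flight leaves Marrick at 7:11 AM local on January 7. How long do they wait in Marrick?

7 hours 30 minutes

Convert departure to UTC: 7:00 AM − 8:00 = 11:00 PM UTC on Jan 5.
Add 14 hours 11 minutes flight time → 1:11 PM UTC (Jan 6).
Marrick is UTC+10:30, so local arrival = 1:11 PM + 10:30 = 11:41 PM on Jan 6.
Layover = 7:11 AM − 11:41 PM (+1 day) = 7 hours 30 minutes.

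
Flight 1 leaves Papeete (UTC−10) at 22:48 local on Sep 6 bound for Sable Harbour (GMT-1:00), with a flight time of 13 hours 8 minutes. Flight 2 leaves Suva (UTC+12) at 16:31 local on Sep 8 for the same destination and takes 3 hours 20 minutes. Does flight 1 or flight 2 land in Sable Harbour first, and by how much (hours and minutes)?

the first, by 9 hours 55 minutes

Flight 1 in UTC: 22:48 + 10:00 = 08:48 on Sep 7.
+13 hours and 8 minutes → arrive 21:56 UTC on Sep 7.
Flight 2 in UTC: 16:31 − 12:00 = 04:31 on Sep 8.
+3 hours and 20 minutes → arrive 07:51 UTC on Sep 8.
Flight 1 lands earlier by 9 hours 55 minutes.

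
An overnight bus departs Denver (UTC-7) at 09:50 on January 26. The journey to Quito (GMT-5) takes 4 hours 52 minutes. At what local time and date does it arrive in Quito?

16:42 on January 26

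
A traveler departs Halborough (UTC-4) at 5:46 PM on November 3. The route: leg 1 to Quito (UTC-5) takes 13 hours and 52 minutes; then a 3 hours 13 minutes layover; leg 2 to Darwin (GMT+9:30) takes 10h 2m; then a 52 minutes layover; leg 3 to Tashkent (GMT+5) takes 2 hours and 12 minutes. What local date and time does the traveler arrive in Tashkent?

Convert departure to UTC: 5:46 PM + 4:00 = 9:46 PM UTC on Nov 3.
Add 13 hours and 52 minutes leg 1 → 11:38 AM UTC (Nov 4).
Add 3 hours 13 minutes layover in Quito → 2:51 PM UTC.
Add 10 hours and 2 minutes leg 2 → 12:53 AM UTC (Nov 5).
Add 52 minutes layover in Darwin → 1:45 AM UTC.
Add 2 hours and 12 minutes leg 3 → 3:57 AM UTC.
Tashkent is UTC+5:00, so local arrival = 3:57 AM + 5:00 = 8:57 AM on Nov 5.

8:57 AM on November 5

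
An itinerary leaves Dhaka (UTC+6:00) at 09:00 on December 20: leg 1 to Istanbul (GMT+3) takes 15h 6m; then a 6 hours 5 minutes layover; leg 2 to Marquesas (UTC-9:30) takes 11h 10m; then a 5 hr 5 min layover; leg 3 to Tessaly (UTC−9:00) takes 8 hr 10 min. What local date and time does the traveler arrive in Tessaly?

Convert departure to UTC: 09:00 − 6:00 = 03:00 UTC on Dec 20.
Add 15 hours 6 minutes leg 1 → 18:06 UTC.
Add 6 hours 5 minutes layover in Istanbul → 00:11 UTC (Dec 21).
Add 11 hours 10 minutes leg 2 → 11:21 UTC.
Add 5 hours and 5 minutes layover in Marquesas → 16:26 UTC.
Add 8 hours 10 minutes leg 3 → 00:36 UTC (Dec 22).
Tessaly is UTC−9:00, so local arrival = 00:36 − 9:00 = 15:36 on Dec 21.

15:36 on Dec 21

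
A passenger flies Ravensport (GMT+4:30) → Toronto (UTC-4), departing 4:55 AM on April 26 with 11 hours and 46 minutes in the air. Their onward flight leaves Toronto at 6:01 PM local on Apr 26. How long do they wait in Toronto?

9 hours 50 minutes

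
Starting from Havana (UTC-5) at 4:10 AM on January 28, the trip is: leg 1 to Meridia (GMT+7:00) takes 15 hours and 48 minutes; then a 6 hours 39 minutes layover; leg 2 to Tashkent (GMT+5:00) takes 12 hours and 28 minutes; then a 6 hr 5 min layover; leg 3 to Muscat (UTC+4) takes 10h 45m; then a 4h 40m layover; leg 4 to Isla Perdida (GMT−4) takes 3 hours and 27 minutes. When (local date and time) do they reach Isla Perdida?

Convert departure to UTC: 4:10 AM + 5:00 = 9:10 AM UTC on Jan 28.
Add 15 hours 48 minutes leg 1 → 12:58 AM UTC (Jan 29).
Add 6 hours and 39 minutes layover in Meridia → 7:37 AM UTC.
Add 12 hours 28 minutes leg 2 → 8:05 PM UTC.
Add 6 hours 5 minutes layover in Tashkent → 2:10 AM UTC (Jan 30).
Add 10 hours 45 minutes leg 3 → 12:55 PM UTC.
Add 4 hours and 40 minutes layover in Muscat → 5:35 PM UTC.
Add 3 hours 27 minutes leg 4 → 9:02 PM UTC.
Isla Perdida is UTC−4:00, so local arrival = 9:02 PM − 4:00 = 5:02 PM on Jan 30.

5:02 PM on January 30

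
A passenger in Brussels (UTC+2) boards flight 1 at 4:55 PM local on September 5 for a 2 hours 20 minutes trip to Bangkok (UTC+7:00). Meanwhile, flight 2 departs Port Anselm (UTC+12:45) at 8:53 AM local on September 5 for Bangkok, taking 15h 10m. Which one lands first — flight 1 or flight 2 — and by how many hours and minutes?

the second, by 5 hours 57 minutes

Flight 1 in UTC: 4:55 PM − 2:00 = 2:55 PM on Sep 5.
+2 hours and 20 minutes → arrive 5:15 PM UTC on Sep 5.
Flight 2 in UTC: 8:53 AM − 12:45 = 8:08 PM on Sep 4.
+15 hours and 10 minutes → arrive 11:18 AM UTC on Sep 5.
Flight 2 lands earlier by 5 hours 57 minutes.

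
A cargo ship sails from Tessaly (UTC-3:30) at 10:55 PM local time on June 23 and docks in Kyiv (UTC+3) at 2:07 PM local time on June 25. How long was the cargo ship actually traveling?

32 hours 42 minutes

Departure in UTC: 10:55 PM + 3:30 = 2:25 AM on Jun 24.
Arrival in UTC: 2:07 PM − 3:00 = 11:07 AM on Jun 25.
Elapsed = 11:07 AM − 2:25 AM (+1 day) = 32 hours 42 minutes.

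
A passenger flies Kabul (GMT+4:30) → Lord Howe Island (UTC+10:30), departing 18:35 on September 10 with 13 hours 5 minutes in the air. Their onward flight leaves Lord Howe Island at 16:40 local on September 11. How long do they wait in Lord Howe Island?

3 hours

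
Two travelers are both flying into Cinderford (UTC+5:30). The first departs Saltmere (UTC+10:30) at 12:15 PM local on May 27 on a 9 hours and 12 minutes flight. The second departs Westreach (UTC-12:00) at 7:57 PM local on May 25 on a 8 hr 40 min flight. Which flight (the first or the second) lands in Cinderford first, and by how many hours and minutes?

the second, by 18 hours 20 minutes

Flight 1 in UTC: 12:15 PM − 10:30 = 1:45 AM on May 27.
+9 hours 12 minutes → arrive 10:57 AM UTC on May 27.
Flight 2 in UTC: 7:57 PM + 12:00 = 7:57 AM on May 26.
+8 hours and 40 minutes → arrive 4:37 PM UTC on May 26.
Flight 2 lands earlier by 18 hours 20 minutes.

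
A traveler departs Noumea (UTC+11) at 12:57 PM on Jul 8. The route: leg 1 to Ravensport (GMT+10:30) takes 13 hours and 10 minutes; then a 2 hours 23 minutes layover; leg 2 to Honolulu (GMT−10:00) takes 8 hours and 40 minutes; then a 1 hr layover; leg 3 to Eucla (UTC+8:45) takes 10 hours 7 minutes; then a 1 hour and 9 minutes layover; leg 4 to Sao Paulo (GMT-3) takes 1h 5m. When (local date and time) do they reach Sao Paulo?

12:31 PM on July 9

Convert departure to UTC: 12:57 PM − 11:00 = 1:57 AM UTC on Jul 8.
Add 13 hours and 10 minutes leg 1 → 3:07 PM UTC.
Add 2 hours 23 minutes layover in Ravensport → 5:30 PM UTC.
Add 8 hours and 40 minutes leg 2 → 2:10 AM UTC (Jul 9).
Add 1 hour layover in Honolulu → 3:10 AM UTC.
Add 10 hours 7 minutes leg 3 → 1:17 PM UTC.
Add 1 hour and 9 minutes layover in Eucla → 2:26 PM UTC.
Add 1 hour and 5 minutes leg 4 → 3:31 PM UTC.
Sao Paulo is UTC−3:00, so local arrival = 3:31 PM − 3:00 = 12:31 PM on Jul 9.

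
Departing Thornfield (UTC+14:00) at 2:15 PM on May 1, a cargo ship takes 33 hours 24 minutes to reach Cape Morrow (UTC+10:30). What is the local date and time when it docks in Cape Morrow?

Cape Morrow is 3:30 behind Thornfield.
After 33 hours 24 minutes it is 11:39 PM (May 2) in Thornfield.
Shift by the zone difference: 11:39 PM − 3:30 = 8:09 PM on May 2 in Cape Morrow.

8:09 PM on May 2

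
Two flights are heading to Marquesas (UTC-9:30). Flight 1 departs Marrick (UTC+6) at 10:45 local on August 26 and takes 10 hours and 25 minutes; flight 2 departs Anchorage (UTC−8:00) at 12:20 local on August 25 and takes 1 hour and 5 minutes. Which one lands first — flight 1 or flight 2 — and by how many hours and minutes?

the second, by 17 hours 45 minutes

Flight 1 in UTC: 10:45 − 6:00 = 04:45 on Aug 26.
+10 hours and 25 minutes → arrive 15:10 UTC on Aug 26.
Flight 2 in UTC: 12:20 + 8:00 = 20:20 on Aug 25.
+1 hour and 5 minutes → arrive 21:25 UTC on Aug 25.
Flight 2 lands earlier by 17 hours 45 minutes.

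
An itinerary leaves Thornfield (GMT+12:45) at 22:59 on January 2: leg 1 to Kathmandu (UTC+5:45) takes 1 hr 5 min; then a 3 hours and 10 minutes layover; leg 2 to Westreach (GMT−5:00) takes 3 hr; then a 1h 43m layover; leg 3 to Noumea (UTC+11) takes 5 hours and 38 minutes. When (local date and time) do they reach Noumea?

11:50 on January 3

Convert departure to UTC: 22:59 − 12:45 = 10:14 UTC on Jan 2.
Add 1 hour 5 minutes leg 1 → 11:19 UTC.
Add 3 hours and 10 minutes layover in Kathmandu → 14:29 UTC.
Add 3 hours leg 2 → 17:29 UTC.
Add 1 hour 43 minutes layover in Westreach → 19:12 UTC.
Add 5 hours and 38 minutes leg 3 → 00:50 UTC (Jan 3).
Noumea is UTC+11:00, so local arrival = 00:50 + 11:00 = 11:50 on Jan 3.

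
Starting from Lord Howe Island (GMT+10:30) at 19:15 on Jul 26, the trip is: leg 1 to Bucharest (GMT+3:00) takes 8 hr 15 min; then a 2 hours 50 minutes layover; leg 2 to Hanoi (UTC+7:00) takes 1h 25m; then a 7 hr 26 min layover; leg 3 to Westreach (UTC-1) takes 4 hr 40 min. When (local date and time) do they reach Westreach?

Convert departure to UTC: 19:15 − 10:30 = 08:45 UTC on Jul 26.
Add 8 hours and 15 minutes leg 1 → 17:00 UTC.
Add 2 hours 50 minutes layover in Bucharest → 19:50 UTC.
Add 1 hour 25 minutes leg 2 → 21:15 UTC.
Add 7 hours and 26 minutes layover in Hanoi → 04:41 UTC (Jul 27).
Add 4 hours 40 minutes leg 3 → 09:21 UTC.
Westreach is UTC−1:00, so local arrival = 09:21 − 1:00 = 08:21 on Jul 27.

08:21 on July 27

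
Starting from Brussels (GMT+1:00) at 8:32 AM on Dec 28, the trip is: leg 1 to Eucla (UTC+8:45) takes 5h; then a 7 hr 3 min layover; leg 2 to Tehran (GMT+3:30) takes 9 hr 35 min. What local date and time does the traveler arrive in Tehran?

Convert departure to UTC: 8:32 AM − 1:00 = 7:32 AM UTC on Dec 28.
Add 5 hours leg 1 → 12:32 PM UTC.
Add 7 hours 3 minutes layover in Eucla → 7:35 PM UTC.
Add 9 hours and 35 minutes leg 2 → 5:10 AM UTC (Dec 29).
Tehran is UTC+3:30, so local arrival = 5:10 AM + 3:30 = 8:40 AM on Dec 29.

8:40 AM on December 29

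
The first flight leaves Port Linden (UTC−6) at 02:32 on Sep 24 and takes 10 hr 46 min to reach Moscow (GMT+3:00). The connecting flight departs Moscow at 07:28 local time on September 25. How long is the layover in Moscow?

9 hours 10 minutes

Convert departure to UTC: 02:32 + 6:00 = 08:32 UTC on Sep 24.
Add 10 hours 46 minutes flight time → 19:18 UTC.
Moscow is UTC+3:00, so local arrival = 19:18 + 3:00 = 22:18 on Sep 24.
Layover = 07:28 − 22:18 (+1 day) = 9 hours 10 minutes.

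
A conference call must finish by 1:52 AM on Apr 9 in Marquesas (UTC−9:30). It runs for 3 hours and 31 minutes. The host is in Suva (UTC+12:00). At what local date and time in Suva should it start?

7:51 PM on April 9

Target end time in UTC: 1:52 AM + 9:30 = 11:22 AM on Apr 9.
Subtract 3 hours 31 minutes → start 7:51 AM UTC on Apr 9.
Suva is UTC+12:00: 7:51 AM + 12:00 = 7:51 PM on Apr 9.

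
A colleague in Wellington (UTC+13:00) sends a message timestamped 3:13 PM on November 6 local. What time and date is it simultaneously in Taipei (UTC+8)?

In UTC: 3:13 PM − 13:00 = 2:13 AM on Nov 6.
Taipei is UTC+8:00: 2:13 AM + 8:00 = 10:13 AM on Nov 6.

10:13 AM on November 6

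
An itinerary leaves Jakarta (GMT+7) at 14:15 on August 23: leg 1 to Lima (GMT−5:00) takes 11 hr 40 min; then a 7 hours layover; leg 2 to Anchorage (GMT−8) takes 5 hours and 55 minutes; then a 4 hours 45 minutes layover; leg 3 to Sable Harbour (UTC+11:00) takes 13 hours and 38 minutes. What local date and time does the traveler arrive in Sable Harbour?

Convert departure to UTC: 14:15 − 7:00 = 07:15 UTC on Aug 23.
Add 11 hours and 40 minutes leg 1 → 18:55 UTC.
Add 7 hours layover in Lima → 01:55 UTC (Aug 24).
Add 5 hours and 55 minutes leg 2 → 07:50 UTC.
Add 4 hours 45 minutes layover in Anchorage → 12:35 UTC.
Add 13 hours and 38 minutes leg 3 → 02:13 UTC (Aug 25).
Sable Harbour is UTC+11:00, so local arrival = 02:13 + 11:00 = 13:13 on Aug 25.

13:13 on Aug 25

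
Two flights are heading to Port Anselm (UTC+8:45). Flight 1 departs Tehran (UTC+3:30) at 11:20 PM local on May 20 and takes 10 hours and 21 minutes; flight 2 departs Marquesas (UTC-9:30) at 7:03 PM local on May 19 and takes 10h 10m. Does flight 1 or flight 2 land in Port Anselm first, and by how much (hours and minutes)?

the second, by 15 hours 28 minutes

Flight 1 in UTC: 11:20 PM − 3:30 = 7:50 PM on May 20.
+10 hours 21 minutes → arrive 6:11 AM UTC on May 21.
Flight 2 in UTC: 7:03 PM + 9:30 = 4:33 AM on May 20.
+10 hours 10 minutes → arrive 2:43 PM UTC on May 20.
Flight 2 lands earlier by 15 hours 28 minutes.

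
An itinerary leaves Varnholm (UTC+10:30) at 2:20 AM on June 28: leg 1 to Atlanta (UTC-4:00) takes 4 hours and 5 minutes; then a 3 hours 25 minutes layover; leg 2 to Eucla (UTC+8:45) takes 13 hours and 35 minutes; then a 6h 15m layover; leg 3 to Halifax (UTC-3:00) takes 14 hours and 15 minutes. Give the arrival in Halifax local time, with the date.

Convert departure to UTC: 2:20 AM − 10:30 = 3:50 PM UTC on Jun 27.
Add 4 hours 5 minutes leg 1 → 7:55 PM UTC.
Add 3 hours 25 minutes layover in Atlanta → 11:20 PM UTC.
Add 13 hours 35 minutes leg 2 → 12:55 PM UTC (Jun 28).
Add 6 hours 15 minutes layover in Eucla → 7:10 PM UTC.
Add 14 hours and 15 minutes leg 3 → 9:25 AM UTC (Jun 29).
Halifax is UTC−3:00, so local arrival = 9:25 AM − 3:00 = 6:25 AM on Jun 29.

6:25 AM on June 29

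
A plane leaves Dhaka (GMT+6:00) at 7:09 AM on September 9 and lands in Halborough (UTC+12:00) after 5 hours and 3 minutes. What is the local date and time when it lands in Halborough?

6:12 PM on September 9

Convert departure to UTC: 7:09 AM − 6:00 = 1:09 AM UTC on Sep 9.
Add 5 hours and 3 minutes travel time → 6:12 AM UTC.
Halborough is UTC+12:00, so local arrival = 6:12 AM + 12:00 = 6:12 PM on Sep 9.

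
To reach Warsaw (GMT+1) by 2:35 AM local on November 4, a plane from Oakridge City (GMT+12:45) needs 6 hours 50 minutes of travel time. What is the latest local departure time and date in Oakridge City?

7:30 AM on November 4

Target arrival in UTC: 2:35 AM − 1:00 = 1:35 AM on Nov 4.
Subtract 6 hours 50 minutes → departure 6:45 PM UTC on Nov 3.
Oakridge City is UTC+12:45: 6:45 PM + 12:45 = 7:30 AM on Nov 4.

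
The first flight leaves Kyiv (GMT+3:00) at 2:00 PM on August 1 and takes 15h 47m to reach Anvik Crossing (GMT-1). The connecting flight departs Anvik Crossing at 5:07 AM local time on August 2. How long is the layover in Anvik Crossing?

3 hours 20 minutes

Convert departure to UTC: 2:00 PM − 3:00 = 11:00 AM UTC on Aug 1.
Add 15 hours and 47 minutes flight time → 2:47 AM UTC (Aug 2).
Anvik Crossing is UTC−1:00, so local arrival = 2:47 AM − 1:00 = 1:47 AM on Aug 2.
Layover = 5:07 AM − 1:47 AM = 3 hours 20 minutes.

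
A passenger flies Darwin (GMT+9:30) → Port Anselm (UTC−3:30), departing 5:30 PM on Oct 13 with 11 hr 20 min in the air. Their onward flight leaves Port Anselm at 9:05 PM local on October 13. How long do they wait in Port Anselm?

Convert departure to UTC: 5:30 PM − 9:30 = 8:00 AM UTC on Oct 13.
Add 11 hours 20 minutes flight time → 7:20 PM UTC.
Port Anselm is UTC−3:30, so local arrival = 7:20 PM − 3:30 = 3:50 PM on Oct 13.
Layover = 9:05 PM − 3:50 PM = 5 hours 15 minutes.

5 hours 15 minutes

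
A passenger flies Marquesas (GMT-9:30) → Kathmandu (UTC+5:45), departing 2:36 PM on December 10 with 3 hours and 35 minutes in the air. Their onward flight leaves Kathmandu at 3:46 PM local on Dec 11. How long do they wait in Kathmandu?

6 hours 20 minutes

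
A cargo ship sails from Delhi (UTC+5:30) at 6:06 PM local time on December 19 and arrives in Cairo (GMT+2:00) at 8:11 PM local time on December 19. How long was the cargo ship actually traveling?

5 hours 35 minutes

Departure in UTC: 6:06 PM − 5:30 = 12:36 PM on Dec 19.
Arrival in UTC: 8:11 PM − 2:00 = 6:11 PM on Dec 19.
Elapsed = 6:11 PM − 12:36 PM = 5 hours 35 minutes.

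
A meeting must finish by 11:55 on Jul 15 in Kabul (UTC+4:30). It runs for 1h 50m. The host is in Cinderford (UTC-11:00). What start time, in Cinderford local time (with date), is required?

Target end time in UTC: 11:55 − 4:30 = 07:25 on Jul 15.
Subtract 1 hour 50 minutes → start 05:35 UTC on Jul 15.
Cinderford is UTC−11:00: 05:35 − 11:00 = 18:35 on Jul 14.

18:35 on Jul 14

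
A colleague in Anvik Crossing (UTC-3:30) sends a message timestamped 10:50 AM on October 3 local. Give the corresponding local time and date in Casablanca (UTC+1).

3:20 PM on October 3

In UTC: 10:50 AM + 3:30 = 2:20 PM on Oct 3.
Casablanca is UTC+1:00: 2:20 PM + 1:00 = 3:20 PM on Oct 3.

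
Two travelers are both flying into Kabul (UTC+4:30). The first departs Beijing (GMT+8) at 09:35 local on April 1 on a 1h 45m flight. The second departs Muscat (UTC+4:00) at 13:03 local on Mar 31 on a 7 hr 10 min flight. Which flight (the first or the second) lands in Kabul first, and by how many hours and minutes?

Flight 1 in UTC: 09:35 − 8:00 = 01:35 on Apr 1.
+1 hour and 45 minutes → arrive 03:20 UTC on Apr 1.
Flight 2 in UTC: 13:03 − 4:00 = 09:03 on Mar 31.
+7 hours and 10 minutes → arrive 16:13 UTC on Mar 31.
Flight 2 lands earlier by 11 hours 7 minutes.

the second, by 11 hours 7 minutes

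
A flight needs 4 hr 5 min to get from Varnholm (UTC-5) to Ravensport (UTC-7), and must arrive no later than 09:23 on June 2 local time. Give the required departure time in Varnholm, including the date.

Target arrival in UTC: 09:23 + 7:00 = 16:23 on Jun 2.
Subtract 4 hours and 5 minutes → departure 12:18 UTC on Jun 2.
Varnholm is UTC−5:00: 12:18 − 5:00 = 07:18 on Jun 2.

07:18 on June 2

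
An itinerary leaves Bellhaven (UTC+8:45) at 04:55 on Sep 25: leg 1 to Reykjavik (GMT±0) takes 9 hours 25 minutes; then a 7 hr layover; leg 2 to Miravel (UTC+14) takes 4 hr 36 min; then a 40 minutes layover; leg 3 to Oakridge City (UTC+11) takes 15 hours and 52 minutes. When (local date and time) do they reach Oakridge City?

Convert departure to UTC: 04:55 − 8:45 = 20:10 UTC on Sep 24.
Add 9 hours 25 minutes leg 1 → 05:35 UTC (Sep 25).
Add 7 hours layover in Reykjavik → 12:35 UTC.
Add 4 hours 36 minutes leg 2 → 17:11 UTC.
Add 40 minutes layover in Miravel → 17:51 UTC.
Add 15 hours and 52 minutes leg 3 → 09:43 UTC (Sep 26).
Oakridge City is UTC+11:00, so local arrival = 09:43 + 11:00 = 20:43 on Sep 26.

20:43 on September 26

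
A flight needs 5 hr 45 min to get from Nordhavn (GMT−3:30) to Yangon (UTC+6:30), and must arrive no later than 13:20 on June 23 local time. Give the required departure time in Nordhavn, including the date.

21:35 on June 22

Target arrival in UTC: 13:20 − 6:30 = 06:50 on Jun 23.
Subtract 5 hours 45 minutes → departure 01:05 UTC on Jun 23.
Nordhavn is UTC−3:30: 01:05 − 3:30 = 21:35 on Jun 22.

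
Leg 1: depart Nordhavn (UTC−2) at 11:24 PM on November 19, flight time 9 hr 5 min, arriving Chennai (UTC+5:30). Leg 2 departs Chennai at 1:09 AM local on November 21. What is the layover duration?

9 hours 10 minutes

Convert departure to UTC: 11:24 PM + 2:00 = 1:24 AM UTC on Nov 20.
Add 9 hours 5 minutes flight time → 10:29 AM UTC.
Chennai is UTC+5:30, so local arrival = 10:29 AM + 5:30 = 3:59 PM on Nov 20.
Layover = 1:09 AM − 3:59 PM (+1 day) = 9 hours 10 minutes.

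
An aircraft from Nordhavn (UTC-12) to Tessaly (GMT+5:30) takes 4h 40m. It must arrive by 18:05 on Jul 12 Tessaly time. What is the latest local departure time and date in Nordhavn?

19:55 on July 11

Target arrival in UTC: 18:05 − 5:30 = 12:35 on Jul 12.
Subtract 4 hours 40 minutes → departure 07:55 UTC on Jul 12.
Nordhavn is UTC−12:00: 07:55 − 12:00 = 19:55 on Jul 11.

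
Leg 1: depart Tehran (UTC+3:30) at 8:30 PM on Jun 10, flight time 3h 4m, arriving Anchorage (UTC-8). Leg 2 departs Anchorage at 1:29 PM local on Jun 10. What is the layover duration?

1 hour 25 minutes

Convert departure to UTC: 8:30 PM − 3:30 = 5:00 PM UTC on Jun 10.
Add 3 hours 4 minutes flight time → 8:04 PM UTC.
Anchorage is UTC−8:00, so local arrival = 8:04 PM − 8:00 = 12:04 PM on Jun 10.
Layover = 1:29 PM − 12:04 PM = 1 hour 25 minutes.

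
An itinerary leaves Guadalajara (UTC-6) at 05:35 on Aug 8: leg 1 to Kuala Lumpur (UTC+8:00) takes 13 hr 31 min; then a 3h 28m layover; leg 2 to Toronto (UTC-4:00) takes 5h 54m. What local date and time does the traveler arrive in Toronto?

06:28 on August 9

Convert departure to UTC: 05:35 + 6:00 = 11:35 UTC on Aug 8.
Add 13 hours 31 minutes leg 1 → 01:06 UTC (Aug 9).
Add 3 hours and 28 minutes layover in Kuala Lumpur → 04:34 UTC.
Add 5 hours 54 minutes leg 2 → 10:28 UTC.
Toronto is UTC−4:00, so local arrival = 10:28 − 4:00 = 06:28 on Aug 9.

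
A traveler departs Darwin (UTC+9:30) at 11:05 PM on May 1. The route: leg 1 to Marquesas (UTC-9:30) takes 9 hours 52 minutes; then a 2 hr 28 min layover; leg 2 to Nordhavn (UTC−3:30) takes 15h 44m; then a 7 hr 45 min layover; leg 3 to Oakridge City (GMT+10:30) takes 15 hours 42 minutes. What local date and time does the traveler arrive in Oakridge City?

3:36 AM on May 4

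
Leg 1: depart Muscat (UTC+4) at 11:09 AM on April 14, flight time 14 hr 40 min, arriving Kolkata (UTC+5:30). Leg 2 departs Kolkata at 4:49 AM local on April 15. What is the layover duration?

1 hour 30 minutes

Convert departure to UTC: 11:09 AM − 4:00 = 7:09 AM UTC on Apr 14.
Add 14 hours 40 minutes flight time → 9:49 PM UTC.
Kolkata is UTC+5:30, so local arrival = 9:49 PM + 5:30 = 3:19 AM on Apr 15.
Layover = 4:49 AM − 3:19 AM = 1 hour 30 minutes.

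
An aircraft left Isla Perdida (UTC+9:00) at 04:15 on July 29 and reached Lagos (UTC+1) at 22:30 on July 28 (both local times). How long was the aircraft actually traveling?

2 hours 15 minutes

Departure in UTC: 04:15 − 9:00 = 19:15 on Jul 28.
Arrival in UTC: 22:30 − 1:00 = 21:30 on Jul 28.
Elapsed = 21:30 − 19:15 = 2 hours 15 minutes.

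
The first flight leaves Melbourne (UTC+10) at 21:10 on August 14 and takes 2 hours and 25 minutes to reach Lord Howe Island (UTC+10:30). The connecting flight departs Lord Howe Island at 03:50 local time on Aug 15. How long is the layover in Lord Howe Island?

Convert departure to UTC: 21:10 − 10:00 = 11:10 UTC on Aug 14.
Add 2 hours 25 minutes flight time → 13:35 UTC.
Lord Howe Island is UTC+10:30, so local arrival = 13:35 + 10:30 = 00:05 on Aug 15.
Layover = 03:50 − 00:05 = 3 hours 45 minutes.

3 hours 45 minutes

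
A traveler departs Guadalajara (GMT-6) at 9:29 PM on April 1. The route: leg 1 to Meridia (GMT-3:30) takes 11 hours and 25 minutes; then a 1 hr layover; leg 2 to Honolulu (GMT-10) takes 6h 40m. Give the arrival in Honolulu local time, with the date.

Convert departure to UTC: 9:29 PM + 6:00 = 3:29 AM UTC on Apr 2.
Add 11 hours 25 minutes leg 1 → 2:54 PM UTC.
Add 1 hour layover in Meridia → 3:54 PM UTC.
Add 6 hours 40 minutes leg 2 → 10:34 PM UTC.
Honolulu is UTC−10:00, so local arrival = 10:34 PM − 10:00 = 12:34 PM on Apr 2.

12:34 PM on Apr 2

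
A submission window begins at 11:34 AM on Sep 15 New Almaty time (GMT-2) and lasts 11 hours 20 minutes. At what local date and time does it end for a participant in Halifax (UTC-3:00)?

Halifax is 1:00 behind New Almaty.
After 11 hours and 20 minutes it is 10:54 PM in New Almaty.
Shift by the zone difference: 10:54 PM − 1:00 = 9:54 PM on Sep 15 in Halifax.

9:54 PM on September 15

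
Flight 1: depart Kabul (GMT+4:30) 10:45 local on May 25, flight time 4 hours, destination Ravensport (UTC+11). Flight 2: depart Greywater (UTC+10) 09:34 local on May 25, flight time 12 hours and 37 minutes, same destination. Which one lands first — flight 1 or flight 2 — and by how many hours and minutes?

Flight 1 in UTC: 10:45 − 4:30 = 06:15 on May 25.
+4 hours → arrive 10:15 UTC on May 25.
Flight 2 in UTC: 09:34 − 10:00 = 23:34 on May 24.
+12 hours 37 minutes → arrive 12:11 UTC on May 25.
Flight 1 lands earlier by 1 hour 56 minutes.

the first, by 1 hour 56 minutes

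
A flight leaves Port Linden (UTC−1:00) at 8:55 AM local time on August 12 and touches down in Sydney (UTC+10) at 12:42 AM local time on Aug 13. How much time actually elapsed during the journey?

Sydney is 11:00 ahead of Port Linden.
Clock-face elapsed time (ignoring zones) is 15 hours 47 minutes.
Actual elapsed = 15 hours 47 minutes − 11:00 = 4 hours 47 minutes.

4 hours 47 minutes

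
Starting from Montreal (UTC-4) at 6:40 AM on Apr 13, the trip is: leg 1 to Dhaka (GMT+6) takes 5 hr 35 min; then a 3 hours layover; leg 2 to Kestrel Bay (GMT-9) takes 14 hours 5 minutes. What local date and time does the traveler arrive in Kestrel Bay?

12:20 AM on April 14

Convert departure to UTC: 6:40 AM + 4:00 = 10:40 AM UTC on Apr 13.
Add 5 hours and 35 minutes leg 1 → 4:15 PM UTC.
Add 3 hours layover in Dhaka → 7:15 PM UTC.
Add 14 hours and 5 minutes leg 2 → 9:20 AM UTC (Apr 14).
Kestrel Bay is UTC−9:00, so local arrival = 9:20 AM − 9:00 = 12:20 AM on Apr 14.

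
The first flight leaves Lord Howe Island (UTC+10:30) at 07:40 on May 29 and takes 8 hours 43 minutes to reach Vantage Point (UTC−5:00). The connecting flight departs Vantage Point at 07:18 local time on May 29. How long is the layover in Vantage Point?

6 hours 25 minutes

Convert departure to UTC: 07:40 − 10:30 = 21:10 UTC on May 28.
Add 8 hours and 43 minutes flight time → 05:53 UTC (May 29).
Vantage Point is UTC−5:00, so local arrival = 05:53 − 5:00 = 00:53 on May 29.
Layover = 07:18 − 00:53 = 6 hours 25 minutes.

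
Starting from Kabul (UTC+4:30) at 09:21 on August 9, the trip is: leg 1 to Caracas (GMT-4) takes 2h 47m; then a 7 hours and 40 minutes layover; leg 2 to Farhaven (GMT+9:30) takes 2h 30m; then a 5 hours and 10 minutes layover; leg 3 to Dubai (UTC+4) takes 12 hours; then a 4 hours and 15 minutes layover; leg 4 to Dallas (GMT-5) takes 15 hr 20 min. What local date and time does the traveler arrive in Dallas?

Convert departure to UTC: 09:21 − 4:30 = 04:51 UTC on Aug 9.
Add 2 hours and 47 minutes leg 1 → 07:38 UTC.
Add 7 hours 40 minutes layover in Caracas → 15:18 UTC.
Add 2 hours 30 minutes leg 2 → 17:48 UTC.
Add 5 hours 10 minutes layover in Farhaven → 22:58 UTC.
Add 12 hours leg 3 → 10:58 UTC (Aug 10).
Add 4 hours and 15 minutes layover in Dubai → 15:13 UTC.
Add 15 hours and 20 minutes leg 4 → 06:33 UTC (Aug 11).
Dallas is UTC−5:00, so local arrival = 06:33 − 5:00 = 01:33 on Aug 11.

01:33 on Aug 11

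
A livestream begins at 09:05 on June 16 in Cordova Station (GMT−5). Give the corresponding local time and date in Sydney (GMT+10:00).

Sydney is 15:00 ahead of Cordova Station.
Shift by the zone difference: 09:05 + 15:00 = 00:05 on Jun 17 in Sydney.

00:05 on Jun 17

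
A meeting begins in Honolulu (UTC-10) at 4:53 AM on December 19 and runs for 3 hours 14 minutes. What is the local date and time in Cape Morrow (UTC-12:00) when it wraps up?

6:07 AM on Dec 19

Convert start to UTC: 4:53 AM + 10:00 = 2:53 PM UTC on Dec 19.
Add 3 hours and 14 minutes duration → 6:07 PM UTC.
Cape Morrow is UTC−12:00, so local end time = 6:07 PM − 12:00 = 6:07 AM on Dec 19.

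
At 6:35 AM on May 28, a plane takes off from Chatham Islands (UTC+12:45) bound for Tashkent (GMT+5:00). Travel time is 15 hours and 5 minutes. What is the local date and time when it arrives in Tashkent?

Tashkent is 7:45 behind Chatham Islands.
After 15 hours 5 minutes it is 9:40 PM in Chatham Islands.
Shift by the zone difference: 9:40 PM − 7:45 = 1:55 PM on May 28 in Tashkent.

1:55 PM on May 28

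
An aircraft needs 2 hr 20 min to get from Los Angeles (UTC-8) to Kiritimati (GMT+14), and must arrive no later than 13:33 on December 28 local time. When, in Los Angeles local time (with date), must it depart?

13:13 on Dec 27

Target arrival in UTC: 13:33 − 14:00 = 23:33 on Dec 27.
Subtract 2 hours 20 minutes → departure 21:13 UTC on Dec 27.
Los Angeles is UTC−8:00: 21:13 − 8:00 = 13:13 on Dec 27.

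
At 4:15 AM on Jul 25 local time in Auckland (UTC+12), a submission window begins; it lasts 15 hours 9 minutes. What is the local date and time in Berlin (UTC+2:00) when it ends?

Convert start to UTC: 4:15 AM − 12:00 = 4:15 PM UTC on Jul 24.
Add 15 hours and 9 minutes duration → 7:24 AM UTC (Jul 25).
Berlin is UTC+2:00, so local end time = 7:24 AM + 2:00 = 9:24 AM on Jul 25.

9:24 AM on July 25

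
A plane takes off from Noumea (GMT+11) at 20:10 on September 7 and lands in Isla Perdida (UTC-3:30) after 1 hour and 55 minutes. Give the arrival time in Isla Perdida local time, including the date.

07:35 on September 7

Convert departure to UTC: 20:10 − 11:00 = 09:10 UTC on Sep 7.
Add 1 hour and 55 minutes travel time → 11:05 UTC.
Isla Perdida is UTC−3:30, so local arrival = 11:05 − 3:30 = 07:35 on Sep 7.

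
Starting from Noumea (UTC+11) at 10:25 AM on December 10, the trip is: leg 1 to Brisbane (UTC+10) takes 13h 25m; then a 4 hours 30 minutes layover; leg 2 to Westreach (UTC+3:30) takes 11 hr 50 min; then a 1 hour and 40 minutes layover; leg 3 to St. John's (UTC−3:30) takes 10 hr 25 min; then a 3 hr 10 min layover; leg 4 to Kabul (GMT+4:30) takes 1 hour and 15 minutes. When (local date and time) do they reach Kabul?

2:10 AM on December 12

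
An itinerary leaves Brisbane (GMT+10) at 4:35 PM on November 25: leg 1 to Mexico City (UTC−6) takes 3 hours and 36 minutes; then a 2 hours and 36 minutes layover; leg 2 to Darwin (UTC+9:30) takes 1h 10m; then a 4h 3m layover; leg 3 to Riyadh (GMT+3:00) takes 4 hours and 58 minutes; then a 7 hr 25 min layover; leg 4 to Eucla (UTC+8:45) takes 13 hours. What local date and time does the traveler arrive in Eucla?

4:08 AM on Nov 27

Convert departure to UTC: 4:35 PM − 10:00 = 6:35 AM UTC on Nov 25.
Add 3 hours 36 minutes leg 1 → 10:11 AM UTC.
Add 2 hours and 36 minutes layover in Mexico City → 12:47 PM UTC.
Add 1 hour and 10 minutes leg 2 → 1:57 PM UTC.
Add 4 hours 3 minutes layover in Darwin → 6:00 PM UTC.
Add 4 hours and 58 minutes leg 3 → 10:58 PM UTC.
Add 7 hours and 25 minutes layover in Riyadh → 6:23 AM UTC (Nov 26).
Add 13 hours leg 4 → 7:23 PM UTC.
Eucla is UTC+8:45, so local arrival = 7:23 PM + 8:45 = 4:08 AM on Nov 27.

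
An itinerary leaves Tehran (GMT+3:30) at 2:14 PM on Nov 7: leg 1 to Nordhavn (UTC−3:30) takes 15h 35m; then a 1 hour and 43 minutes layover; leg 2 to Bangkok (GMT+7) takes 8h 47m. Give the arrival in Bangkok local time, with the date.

7:49 PM on Nov 8

Convert departure to UTC: 2:14 PM − 3:30 = 10:44 AM UTC on Nov 7.
Add 15 hours and 35 minutes leg 1 → 2:19 AM UTC (Nov 8).
Add 1 hour 43 minutes layover in Nordhavn → 4:02 AM UTC.
Add 8 hours and 47 minutes leg 2 → 12:49 PM UTC.
Bangkok is UTC+7:00, so local arrival = 12:49 PM + 7:00 = 7:49 PM on Nov 8.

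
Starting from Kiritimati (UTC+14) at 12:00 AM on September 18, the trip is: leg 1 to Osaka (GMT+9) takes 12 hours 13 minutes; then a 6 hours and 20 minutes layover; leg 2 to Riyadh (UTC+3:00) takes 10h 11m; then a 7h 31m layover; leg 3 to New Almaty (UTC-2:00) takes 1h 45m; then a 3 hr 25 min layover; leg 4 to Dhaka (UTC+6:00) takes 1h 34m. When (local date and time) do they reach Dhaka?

10:59 AM on September 19

Convert departure to UTC: 12:00 AM − 14:00 = 10:00 AM UTC on Sep 17.
Add 12 hours 13 minutes leg 1 → 10:13 PM UTC.
Add 6 hours 20 minutes layover in Osaka → 4:33 AM UTC (Sep 18).
Add 10 hours and 11 minutes leg 2 → 2:44 PM UTC.
Add 7 hours 31 minutes layover in Riyadh → 10:15 PM UTC.
Add 1 hour 45 minutes leg 3 → 12:00 AM UTC (Sep 19).
Add 3 hours and 25 minutes layover in New Almaty → 3:25 AM UTC.
Add 1 hour and 34 minutes leg 4 → 4:59 AM UTC.
Dhaka is UTC+6:00, so local arrival = 4:59 AM + 6:00 = 10:59 AM on Sep 19.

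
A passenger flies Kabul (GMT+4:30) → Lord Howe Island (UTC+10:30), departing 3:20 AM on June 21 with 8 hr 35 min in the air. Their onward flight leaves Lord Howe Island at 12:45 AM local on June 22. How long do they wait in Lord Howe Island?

Convert departure to UTC: 3:20 AM − 4:30 = 10:50 PM UTC on Jun 20.
Add 8 hours 35 minutes flight time → 7:25 AM UTC (Jun 21).
Lord Howe Island is UTC+10:30, so local arrival = 7:25 AM + 10:30 = 5:55 PM on Jun 21.
Layover = 12:45 AM − 5:55 PM (+1 day) = 6 hours 50 minutes.

6 hours 50 minutes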